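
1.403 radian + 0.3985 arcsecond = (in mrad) 1403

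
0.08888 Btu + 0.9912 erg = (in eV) 5.853e+20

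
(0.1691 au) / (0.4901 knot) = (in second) 1.003e+11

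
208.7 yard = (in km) 0.1908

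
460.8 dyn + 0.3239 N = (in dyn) 3.285e+04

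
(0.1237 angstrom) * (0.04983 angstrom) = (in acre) 1.523e-26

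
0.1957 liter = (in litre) 0.1957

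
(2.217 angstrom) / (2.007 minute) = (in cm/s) 1.841e-10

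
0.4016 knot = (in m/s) 0.2066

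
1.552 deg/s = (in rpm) 0.2587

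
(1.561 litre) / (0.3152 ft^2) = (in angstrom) 5.331e+08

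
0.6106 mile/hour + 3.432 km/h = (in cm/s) 122.6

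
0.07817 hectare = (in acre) 0.1932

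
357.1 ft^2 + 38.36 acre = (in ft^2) 1.671e+06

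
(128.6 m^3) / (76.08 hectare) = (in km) 1.69e-07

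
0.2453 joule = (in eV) 1.531e+18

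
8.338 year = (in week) 434.8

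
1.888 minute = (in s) 113.3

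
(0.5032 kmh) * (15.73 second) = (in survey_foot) 7.214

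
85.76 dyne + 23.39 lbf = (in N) 104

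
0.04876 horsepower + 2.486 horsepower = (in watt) 1890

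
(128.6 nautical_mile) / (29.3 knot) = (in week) 0.02613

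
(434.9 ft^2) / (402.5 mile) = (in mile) 3.876e-08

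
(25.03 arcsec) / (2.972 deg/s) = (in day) 2.708e-08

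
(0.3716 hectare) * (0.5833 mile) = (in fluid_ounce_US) 1.18e+11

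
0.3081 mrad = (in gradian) 0.01961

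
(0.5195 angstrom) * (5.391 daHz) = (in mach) 8.225e-12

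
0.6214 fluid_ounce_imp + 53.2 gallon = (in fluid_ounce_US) 6810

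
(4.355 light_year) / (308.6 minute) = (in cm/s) 2.225e+14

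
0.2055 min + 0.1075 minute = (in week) 3.105e-05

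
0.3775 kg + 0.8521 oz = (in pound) 0.8855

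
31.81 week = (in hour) 5344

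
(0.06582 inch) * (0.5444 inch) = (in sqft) 0.0002488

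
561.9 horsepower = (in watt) 4.19e+05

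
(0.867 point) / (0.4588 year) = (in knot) 4.109e-11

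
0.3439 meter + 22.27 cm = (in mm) 566.6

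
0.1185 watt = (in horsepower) 0.0001589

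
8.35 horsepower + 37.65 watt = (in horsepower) 8.4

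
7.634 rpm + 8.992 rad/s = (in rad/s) 9.791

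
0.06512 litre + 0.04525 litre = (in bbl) 0.0006942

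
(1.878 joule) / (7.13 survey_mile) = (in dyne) 16.37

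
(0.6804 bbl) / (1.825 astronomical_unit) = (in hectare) 3.962e-17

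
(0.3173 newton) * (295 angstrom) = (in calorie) 2.237e-09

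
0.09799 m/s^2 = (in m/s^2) 0.09799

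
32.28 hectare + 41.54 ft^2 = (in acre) 79.77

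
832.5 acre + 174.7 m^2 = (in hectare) 336.9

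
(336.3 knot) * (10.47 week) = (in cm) 1.096e+11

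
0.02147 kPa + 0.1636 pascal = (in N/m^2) 21.63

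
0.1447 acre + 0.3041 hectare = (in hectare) 0.3627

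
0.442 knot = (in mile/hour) 0.5086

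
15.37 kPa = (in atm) 0.1517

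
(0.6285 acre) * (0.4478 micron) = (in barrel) 0.007164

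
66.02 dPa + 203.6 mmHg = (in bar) 0.2715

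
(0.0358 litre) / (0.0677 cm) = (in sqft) 0.5692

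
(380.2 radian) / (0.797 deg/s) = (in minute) 455.5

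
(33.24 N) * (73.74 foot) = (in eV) 4.663e+21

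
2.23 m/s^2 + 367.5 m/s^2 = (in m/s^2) 369.7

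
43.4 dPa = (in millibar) 0.0434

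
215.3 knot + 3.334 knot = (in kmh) 404.9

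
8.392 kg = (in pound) 18.5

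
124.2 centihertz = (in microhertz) 1.242e+06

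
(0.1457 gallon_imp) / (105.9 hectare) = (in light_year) 6.611e-26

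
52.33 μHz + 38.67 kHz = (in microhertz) 3.867e+10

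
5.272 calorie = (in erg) 2.206e+08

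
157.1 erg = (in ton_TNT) 3.755e-15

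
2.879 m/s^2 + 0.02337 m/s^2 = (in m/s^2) 2.902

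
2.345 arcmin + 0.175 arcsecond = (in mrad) 0.683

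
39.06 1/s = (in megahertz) 3.906e-05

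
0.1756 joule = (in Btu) 0.0001664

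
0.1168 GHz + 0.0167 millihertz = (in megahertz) 116.8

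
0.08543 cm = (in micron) 854.3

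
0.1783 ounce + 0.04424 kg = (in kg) 0.04929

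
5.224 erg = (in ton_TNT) 1.249e-16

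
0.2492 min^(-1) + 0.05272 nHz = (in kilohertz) 4.153e-06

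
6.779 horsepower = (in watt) 5055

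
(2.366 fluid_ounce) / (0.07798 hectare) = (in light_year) 9.484e-24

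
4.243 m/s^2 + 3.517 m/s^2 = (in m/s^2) 7.76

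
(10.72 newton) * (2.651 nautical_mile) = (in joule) 5.263e+04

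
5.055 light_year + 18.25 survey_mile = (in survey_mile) 2.972e+13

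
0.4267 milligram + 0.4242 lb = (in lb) 0.4242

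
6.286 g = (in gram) 6.286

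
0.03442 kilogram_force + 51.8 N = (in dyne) 5.214e+06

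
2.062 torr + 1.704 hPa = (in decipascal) 4453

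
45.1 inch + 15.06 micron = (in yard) 1.253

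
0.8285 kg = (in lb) 1.827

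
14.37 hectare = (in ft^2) 1.547e+06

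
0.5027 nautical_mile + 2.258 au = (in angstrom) 3.378e+21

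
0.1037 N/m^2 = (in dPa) 1.037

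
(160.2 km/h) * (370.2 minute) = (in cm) 9.884e+07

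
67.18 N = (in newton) 67.18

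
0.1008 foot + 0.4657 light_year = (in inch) 1.735e+17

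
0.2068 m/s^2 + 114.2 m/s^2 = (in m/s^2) 114.4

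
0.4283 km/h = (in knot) 0.2313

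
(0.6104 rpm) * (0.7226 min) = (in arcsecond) 5.716e+05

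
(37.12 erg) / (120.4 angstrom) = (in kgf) 31.44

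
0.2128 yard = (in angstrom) 1.946e+09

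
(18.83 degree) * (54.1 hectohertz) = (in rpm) 1.698e+04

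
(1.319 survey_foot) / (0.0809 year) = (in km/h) 5.673e-07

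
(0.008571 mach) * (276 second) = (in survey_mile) 0.5005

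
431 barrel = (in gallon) 1.81e+04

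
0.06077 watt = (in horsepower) 8.149e-05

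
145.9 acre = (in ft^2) 6.355e+06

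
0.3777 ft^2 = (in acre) 8.671e-06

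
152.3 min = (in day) 0.1058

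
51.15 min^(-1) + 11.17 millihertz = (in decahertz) 0.08637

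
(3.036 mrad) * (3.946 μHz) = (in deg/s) 6.864e-07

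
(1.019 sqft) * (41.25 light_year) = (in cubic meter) 3.694e+16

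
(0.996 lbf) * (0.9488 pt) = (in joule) 0.001483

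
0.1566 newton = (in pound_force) 0.03521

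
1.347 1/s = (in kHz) 0.001347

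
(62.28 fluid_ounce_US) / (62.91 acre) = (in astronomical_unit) 4.836e-20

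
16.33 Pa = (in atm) 0.0001612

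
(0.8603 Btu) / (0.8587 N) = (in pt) 2.996e+06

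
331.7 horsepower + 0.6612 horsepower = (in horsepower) 332.4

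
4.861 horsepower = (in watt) 3625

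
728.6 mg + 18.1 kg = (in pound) 39.91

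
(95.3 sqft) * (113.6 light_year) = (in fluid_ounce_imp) 3.349e+23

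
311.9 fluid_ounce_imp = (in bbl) 0.05574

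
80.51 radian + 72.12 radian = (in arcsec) 3.148e+07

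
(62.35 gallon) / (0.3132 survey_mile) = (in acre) 1.157e-07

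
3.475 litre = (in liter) 3.475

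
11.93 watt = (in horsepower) 0.016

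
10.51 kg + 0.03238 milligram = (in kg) 10.51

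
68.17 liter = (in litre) 68.17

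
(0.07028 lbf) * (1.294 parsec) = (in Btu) 1.183e+13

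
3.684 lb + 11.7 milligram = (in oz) 58.94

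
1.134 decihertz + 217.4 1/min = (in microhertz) 3.737e+06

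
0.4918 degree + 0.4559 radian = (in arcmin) 1597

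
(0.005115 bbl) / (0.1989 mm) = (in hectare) 0.0004089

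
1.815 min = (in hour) 0.03025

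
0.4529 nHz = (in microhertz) 0.0004529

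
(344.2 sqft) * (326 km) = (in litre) 1.042e+10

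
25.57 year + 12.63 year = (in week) 1992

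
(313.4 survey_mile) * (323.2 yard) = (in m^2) 1.491e+08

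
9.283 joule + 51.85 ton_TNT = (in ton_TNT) 51.85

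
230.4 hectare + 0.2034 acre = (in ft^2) 2.481e+07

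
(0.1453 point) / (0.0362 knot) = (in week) 4.551e-09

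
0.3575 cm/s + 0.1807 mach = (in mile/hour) 137.6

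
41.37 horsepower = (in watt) 3.085e+04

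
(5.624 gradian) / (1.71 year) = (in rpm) 1.564e-08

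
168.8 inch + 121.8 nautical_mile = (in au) 1.508e-06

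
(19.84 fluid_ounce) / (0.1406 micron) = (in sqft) 4.492e+04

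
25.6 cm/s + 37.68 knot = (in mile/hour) 43.93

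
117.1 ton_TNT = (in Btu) 4.644e+08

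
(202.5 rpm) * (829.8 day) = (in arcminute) 5.227e+12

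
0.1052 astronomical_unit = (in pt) 4.461e+13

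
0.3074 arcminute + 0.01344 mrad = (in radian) 0.0001029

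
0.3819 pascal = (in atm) 3.769e-06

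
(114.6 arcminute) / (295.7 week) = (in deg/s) 1.068e-08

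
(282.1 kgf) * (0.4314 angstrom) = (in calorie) 2.852e-08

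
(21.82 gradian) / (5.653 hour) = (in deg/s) 0.000965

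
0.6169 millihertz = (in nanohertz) 6.169e+05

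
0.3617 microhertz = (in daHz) 3.617e-08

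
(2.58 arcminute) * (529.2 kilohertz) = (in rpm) 3793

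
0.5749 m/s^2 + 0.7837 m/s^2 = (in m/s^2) 1.359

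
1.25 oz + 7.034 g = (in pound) 0.09363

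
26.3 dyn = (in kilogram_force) 2.682e-05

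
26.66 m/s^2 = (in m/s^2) 26.66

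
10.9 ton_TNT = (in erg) 4.561e+17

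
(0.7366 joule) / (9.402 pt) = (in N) 222.1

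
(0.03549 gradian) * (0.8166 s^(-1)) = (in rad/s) 0.0004552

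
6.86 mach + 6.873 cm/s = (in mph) 5225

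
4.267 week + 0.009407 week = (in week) 4.276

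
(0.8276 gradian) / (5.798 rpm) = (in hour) 5.947e-06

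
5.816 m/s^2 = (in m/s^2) 5.816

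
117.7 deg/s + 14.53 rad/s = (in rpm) 158.4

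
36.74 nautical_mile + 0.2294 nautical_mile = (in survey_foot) 2.246e+05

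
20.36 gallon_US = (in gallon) 20.36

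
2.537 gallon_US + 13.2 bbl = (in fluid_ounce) 7.129e+04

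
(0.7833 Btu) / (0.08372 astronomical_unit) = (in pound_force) 1.483e-08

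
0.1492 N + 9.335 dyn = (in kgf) 0.01522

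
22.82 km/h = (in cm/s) 633.9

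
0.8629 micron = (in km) 8.629e-10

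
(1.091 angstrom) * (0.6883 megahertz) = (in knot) 0.000146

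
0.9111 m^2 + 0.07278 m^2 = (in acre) 0.0002431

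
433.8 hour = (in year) 0.04952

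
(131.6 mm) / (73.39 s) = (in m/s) 0.001793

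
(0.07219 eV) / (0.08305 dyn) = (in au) 9.309e-26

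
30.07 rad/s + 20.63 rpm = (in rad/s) 32.23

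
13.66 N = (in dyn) 1.366e+06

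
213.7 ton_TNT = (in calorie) 2.137e+11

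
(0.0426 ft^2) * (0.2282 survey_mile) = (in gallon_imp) 319.7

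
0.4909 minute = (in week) 4.87e-05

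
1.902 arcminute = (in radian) 0.0005533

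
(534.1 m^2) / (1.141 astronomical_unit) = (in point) 8.87e-06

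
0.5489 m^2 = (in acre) 0.0001356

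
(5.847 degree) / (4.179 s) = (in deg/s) 1.399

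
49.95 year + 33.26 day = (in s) 1.578e+09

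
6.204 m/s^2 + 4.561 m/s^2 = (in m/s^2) 10.77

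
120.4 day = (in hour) 2890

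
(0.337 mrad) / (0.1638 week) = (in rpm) 3.248e-08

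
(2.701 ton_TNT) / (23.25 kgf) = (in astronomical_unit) 0.0003313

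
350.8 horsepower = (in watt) 2.616e+05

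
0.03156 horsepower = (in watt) 23.53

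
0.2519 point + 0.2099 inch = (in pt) 15.36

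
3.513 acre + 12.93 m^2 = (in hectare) 1.423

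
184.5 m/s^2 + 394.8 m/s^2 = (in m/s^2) 579.3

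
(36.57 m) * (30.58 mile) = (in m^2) 1.8e+06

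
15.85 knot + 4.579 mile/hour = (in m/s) 10.2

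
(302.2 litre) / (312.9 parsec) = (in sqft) 3.369e-19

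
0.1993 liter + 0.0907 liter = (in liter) 0.29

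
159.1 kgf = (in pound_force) 350.8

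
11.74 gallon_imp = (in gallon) 14.1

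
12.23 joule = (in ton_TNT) 2.923e-09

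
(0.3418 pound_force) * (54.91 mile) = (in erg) 1.344e+12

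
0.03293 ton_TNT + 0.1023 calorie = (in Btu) 1.306e+05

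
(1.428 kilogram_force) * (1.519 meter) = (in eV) 1.328e+20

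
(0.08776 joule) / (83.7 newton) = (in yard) 0.001147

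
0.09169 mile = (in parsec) 4.782e-15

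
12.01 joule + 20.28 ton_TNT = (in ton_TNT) 20.28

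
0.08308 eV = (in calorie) 3.181e-21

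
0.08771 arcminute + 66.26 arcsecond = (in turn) 5.519e-05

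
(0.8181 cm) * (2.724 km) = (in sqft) 239.9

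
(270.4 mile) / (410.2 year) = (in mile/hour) 7.525e-05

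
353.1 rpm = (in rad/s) 36.98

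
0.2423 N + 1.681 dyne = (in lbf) 0.05447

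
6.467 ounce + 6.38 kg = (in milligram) 6.563e+06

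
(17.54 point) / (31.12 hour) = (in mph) 1.235e-07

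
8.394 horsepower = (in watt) 6259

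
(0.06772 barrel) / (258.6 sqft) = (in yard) 0.0004901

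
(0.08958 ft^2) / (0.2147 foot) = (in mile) 7.902e-05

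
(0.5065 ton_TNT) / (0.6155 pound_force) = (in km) 7.74e+05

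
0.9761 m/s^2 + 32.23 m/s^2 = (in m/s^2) 33.21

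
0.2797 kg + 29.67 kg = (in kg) 29.95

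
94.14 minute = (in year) 0.0001791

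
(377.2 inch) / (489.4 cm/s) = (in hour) 0.0005438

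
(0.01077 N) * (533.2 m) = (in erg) 5.743e+07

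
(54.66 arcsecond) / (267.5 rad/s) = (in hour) 2.752e-10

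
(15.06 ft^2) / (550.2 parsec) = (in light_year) 8.711e-36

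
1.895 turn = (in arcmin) 4.093e+04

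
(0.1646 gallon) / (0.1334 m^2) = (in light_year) 4.937e-19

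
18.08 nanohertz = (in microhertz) 0.01808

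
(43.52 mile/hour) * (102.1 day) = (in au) 0.001147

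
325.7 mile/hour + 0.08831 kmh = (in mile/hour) 325.8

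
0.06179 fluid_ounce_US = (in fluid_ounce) 0.06179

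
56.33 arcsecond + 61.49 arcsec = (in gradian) 0.03636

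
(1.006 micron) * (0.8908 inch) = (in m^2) 2.276e-08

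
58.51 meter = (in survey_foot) 192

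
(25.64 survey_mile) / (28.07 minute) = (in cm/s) 2450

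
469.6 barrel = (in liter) 7.466e+04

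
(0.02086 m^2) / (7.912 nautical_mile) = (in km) 1.424e-09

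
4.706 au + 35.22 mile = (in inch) 2.772e+13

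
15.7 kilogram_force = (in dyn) 1.54e+07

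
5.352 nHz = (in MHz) 5.352e-15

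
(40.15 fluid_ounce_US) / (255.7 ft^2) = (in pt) 0.1417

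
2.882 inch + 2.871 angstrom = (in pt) 207.5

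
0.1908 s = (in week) 3.155e-07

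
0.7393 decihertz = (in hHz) 0.0007393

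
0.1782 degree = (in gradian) 0.198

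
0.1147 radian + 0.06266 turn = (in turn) 0.08092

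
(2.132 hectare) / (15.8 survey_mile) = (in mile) 0.000521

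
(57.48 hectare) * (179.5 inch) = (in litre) 2.621e+09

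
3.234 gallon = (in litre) 12.24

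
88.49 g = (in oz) 3.121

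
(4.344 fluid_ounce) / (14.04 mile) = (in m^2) 5.686e-09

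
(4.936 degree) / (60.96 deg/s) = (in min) 0.00135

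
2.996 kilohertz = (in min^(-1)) 1.798e+05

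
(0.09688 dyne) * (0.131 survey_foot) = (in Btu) 3.666e-11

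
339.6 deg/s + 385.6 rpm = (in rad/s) 46.31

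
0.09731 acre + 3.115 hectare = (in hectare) 3.154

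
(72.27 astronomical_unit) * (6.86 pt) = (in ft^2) 2.816e+11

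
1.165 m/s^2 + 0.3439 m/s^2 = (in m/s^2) 1.509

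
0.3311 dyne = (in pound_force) 7.443e-07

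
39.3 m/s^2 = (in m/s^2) 39.3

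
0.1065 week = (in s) 6.441e+04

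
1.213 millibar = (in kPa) 0.1213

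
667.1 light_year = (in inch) 2.485e+20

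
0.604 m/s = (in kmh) 2.174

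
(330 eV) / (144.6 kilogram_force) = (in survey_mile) 2.317e-23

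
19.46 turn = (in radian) 122.3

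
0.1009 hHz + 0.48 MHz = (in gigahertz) 0.00048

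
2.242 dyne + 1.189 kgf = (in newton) 11.66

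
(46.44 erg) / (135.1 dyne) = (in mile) 2.136e-06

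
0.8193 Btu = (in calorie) 206.6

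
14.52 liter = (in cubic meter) 0.01452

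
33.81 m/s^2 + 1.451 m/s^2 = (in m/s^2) 35.26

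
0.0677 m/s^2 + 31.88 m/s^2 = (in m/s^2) 31.95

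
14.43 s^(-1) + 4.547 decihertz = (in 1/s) 14.88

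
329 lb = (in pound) 329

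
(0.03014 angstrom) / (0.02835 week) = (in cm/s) 1.758e-14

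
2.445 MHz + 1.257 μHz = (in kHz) 2445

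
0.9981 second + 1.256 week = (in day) 8.792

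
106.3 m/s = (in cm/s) 1.063e+04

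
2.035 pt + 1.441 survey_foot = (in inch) 17.32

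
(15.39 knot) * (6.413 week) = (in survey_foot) 1.007e+08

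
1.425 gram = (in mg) 1425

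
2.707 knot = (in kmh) 5.013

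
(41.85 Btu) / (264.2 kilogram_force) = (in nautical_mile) 0.009202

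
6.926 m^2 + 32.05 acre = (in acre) 32.05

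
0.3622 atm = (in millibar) 367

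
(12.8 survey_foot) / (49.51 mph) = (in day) 2.04e-06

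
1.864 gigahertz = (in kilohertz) 1.864e+06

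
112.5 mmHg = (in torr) 112.5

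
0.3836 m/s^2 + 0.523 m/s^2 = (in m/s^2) 0.9066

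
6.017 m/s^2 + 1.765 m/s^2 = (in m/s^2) 7.782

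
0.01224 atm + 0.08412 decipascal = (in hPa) 12.4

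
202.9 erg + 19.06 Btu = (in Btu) 19.06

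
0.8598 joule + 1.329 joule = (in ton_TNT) 5.231e-10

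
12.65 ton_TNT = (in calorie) 1.265e+10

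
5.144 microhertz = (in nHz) 5144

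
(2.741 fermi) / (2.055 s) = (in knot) 2.593e-15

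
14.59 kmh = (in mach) 0.0119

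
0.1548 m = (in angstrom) 1.548e+09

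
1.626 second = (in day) 1.882e-05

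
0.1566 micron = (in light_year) 1.655e-23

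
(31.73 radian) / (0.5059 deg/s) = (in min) 59.89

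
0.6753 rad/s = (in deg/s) 38.69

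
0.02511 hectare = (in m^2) 251.1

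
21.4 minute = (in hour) 0.3567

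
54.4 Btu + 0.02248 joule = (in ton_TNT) 1.372e-05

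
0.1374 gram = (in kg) 0.0001374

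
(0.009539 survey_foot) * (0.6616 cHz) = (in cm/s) 0.001924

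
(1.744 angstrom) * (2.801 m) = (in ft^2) 5.258e-09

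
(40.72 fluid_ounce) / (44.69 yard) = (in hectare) 2.947e-09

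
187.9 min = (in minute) 187.9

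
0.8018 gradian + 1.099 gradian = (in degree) 1.711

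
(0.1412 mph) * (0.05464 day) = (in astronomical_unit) 1.992e-09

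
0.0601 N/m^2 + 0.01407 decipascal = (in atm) 6.07e-07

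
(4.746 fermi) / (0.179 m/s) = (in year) 8.408e-22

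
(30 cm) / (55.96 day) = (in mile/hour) 1.388e-07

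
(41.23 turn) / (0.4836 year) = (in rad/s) 1.699e-05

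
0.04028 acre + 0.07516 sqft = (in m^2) 163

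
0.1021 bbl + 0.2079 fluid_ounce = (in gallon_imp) 3.572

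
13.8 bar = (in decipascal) 1.38e+07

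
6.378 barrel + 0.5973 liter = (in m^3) 1.015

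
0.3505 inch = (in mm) 8.903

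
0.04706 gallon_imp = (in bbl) 0.001346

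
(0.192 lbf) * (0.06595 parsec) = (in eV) 1.085e+34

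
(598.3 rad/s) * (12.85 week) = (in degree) 2.664e+11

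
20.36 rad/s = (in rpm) 194.4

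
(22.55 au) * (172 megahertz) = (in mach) 1.704e+18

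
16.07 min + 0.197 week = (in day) 1.39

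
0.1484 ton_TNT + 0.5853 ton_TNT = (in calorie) 7.337e+08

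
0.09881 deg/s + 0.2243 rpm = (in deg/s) 1.445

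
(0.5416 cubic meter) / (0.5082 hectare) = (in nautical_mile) 5.754e-08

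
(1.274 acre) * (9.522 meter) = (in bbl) 3.088e+05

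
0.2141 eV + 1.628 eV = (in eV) 1.842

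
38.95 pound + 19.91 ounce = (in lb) 40.19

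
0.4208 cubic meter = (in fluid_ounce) 1.423e+04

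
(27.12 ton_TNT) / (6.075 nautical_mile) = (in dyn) 1.009e+12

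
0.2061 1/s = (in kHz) 0.0002061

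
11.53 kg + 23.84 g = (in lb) 25.47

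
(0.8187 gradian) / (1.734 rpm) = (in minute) 0.00118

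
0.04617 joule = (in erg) 4.617e+05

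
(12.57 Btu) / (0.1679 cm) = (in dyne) 7.899e+11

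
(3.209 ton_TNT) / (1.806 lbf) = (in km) 1.671e+06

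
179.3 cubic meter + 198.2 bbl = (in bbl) 1326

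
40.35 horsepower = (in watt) 3.009e+04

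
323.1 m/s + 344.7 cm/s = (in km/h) 1176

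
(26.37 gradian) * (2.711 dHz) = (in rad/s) 0.1123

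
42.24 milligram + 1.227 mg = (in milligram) 43.47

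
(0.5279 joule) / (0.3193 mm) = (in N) 1653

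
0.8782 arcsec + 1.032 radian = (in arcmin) 3548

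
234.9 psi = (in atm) 15.98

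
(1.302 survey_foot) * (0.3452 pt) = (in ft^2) 0.0005202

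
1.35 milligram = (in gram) 0.00135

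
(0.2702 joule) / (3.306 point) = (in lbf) 52.08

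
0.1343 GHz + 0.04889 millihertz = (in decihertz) 1.343e+09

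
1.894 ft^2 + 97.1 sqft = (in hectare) 0.0009197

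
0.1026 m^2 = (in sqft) 1.104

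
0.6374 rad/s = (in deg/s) 36.52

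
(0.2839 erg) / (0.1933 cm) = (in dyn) 1.469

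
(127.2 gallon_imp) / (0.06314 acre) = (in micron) 2263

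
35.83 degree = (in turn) 0.09953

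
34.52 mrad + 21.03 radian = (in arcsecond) 4.345e+06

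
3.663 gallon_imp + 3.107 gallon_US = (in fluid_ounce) 960.8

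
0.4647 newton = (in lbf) 0.1045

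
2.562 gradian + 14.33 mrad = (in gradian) 3.474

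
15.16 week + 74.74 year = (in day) 2.739e+04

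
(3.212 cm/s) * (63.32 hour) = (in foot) 2.402e+04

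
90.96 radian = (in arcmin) 3.127e+05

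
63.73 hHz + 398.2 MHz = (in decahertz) 3.982e+07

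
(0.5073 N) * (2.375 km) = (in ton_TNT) 2.88e-07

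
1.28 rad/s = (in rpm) 12.22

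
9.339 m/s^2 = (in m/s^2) 9.339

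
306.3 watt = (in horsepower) 0.4108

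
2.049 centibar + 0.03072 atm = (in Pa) 5162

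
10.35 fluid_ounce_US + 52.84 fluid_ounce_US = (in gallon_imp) 0.4111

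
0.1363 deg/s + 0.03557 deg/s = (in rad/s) 0.003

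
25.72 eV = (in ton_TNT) 9.849e-28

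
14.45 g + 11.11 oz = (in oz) 11.62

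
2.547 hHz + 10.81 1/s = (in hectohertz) 2.655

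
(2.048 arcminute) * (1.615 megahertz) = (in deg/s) 5.513e+04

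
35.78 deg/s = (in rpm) 5.963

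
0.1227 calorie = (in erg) 5.134e+06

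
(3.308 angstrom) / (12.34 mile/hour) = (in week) 9.915e-17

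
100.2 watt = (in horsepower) 0.1344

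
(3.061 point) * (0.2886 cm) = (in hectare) 3.116e-10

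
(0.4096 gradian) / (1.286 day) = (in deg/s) 3.318e-06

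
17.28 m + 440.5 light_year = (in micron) 4.167e+24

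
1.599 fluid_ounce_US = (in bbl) 0.0002974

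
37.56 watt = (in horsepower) 0.05037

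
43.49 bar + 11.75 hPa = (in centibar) 4350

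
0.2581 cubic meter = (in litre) 258.1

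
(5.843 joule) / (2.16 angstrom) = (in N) 2.705e+10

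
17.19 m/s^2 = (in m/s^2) 17.19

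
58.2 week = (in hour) 9778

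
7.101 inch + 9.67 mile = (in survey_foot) 5.106e+04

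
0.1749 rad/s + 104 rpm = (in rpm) 105.7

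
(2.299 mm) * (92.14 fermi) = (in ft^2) 2.28e-15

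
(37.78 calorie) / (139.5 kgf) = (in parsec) 3.745e-18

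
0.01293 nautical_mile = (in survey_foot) 78.56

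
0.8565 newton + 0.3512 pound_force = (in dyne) 2.419e+05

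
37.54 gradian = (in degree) 33.79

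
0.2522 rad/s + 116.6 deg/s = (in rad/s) 2.287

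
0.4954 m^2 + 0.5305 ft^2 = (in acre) 0.0001346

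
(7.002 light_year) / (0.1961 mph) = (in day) 8.746e+12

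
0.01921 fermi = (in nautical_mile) 1.037e-20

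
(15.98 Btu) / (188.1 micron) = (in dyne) 8.963e+12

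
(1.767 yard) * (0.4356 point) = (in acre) 6.135e-08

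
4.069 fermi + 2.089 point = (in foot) 0.002418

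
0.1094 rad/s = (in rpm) 1.045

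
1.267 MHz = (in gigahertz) 0.001267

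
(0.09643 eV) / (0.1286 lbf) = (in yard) 2.954e-20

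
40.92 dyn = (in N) 0.0004092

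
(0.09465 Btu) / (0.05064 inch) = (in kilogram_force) 7917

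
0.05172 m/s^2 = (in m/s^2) 0.05172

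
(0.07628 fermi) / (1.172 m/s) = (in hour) 1.808e-20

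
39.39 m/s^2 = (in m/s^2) 39.39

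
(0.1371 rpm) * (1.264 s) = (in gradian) 1.155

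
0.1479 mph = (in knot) 0.1285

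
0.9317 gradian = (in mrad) 14.64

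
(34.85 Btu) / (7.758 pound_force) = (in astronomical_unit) 7.122e-09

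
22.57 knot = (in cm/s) 1161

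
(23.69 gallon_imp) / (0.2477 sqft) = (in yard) 5.118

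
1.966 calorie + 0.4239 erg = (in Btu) 0.007797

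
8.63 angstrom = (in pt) 2.446e-06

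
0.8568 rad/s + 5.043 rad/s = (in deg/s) 338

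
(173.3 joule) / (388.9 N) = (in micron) 4.456e+05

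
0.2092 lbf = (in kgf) 0.09489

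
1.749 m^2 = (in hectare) 0.0001749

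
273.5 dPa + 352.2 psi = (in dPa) 2.428e+07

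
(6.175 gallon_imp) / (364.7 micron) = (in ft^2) 828.5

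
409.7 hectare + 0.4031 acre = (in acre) 1013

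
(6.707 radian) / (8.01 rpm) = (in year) 2.535e-07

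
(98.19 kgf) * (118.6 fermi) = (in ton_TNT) 2.729e-20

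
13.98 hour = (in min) 838.8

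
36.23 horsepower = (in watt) 2.702e+04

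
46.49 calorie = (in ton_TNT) 4.649e-08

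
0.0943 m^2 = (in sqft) 1.015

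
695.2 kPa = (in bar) 6.952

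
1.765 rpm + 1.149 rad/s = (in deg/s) 76.42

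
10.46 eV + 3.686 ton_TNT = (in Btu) 1.462e+07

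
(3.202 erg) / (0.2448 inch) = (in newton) 5.15e-05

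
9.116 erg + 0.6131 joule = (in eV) 3.827e+18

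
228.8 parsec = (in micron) 7.06e+24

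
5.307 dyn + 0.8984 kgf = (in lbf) 1.981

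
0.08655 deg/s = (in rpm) 0.01443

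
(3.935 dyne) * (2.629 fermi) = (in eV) 0.6457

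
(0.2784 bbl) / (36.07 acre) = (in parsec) 9.827e-24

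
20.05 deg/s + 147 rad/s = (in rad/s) 147.3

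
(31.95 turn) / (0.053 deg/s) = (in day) 2.512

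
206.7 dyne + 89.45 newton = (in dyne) 8.945e+06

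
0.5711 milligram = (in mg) 0.5711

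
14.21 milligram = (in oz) 0.0005012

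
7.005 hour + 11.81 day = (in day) 12.1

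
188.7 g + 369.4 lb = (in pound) 369.8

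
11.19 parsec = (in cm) 3.453e+19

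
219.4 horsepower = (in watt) 1.636e+05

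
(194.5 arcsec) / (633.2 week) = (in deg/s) 1.411e-10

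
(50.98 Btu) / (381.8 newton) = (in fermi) 1.409e+17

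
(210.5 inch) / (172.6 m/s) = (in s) 0.03098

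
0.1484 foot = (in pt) 128.2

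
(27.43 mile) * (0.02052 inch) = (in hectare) 0.002301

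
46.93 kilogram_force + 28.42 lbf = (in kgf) 59.82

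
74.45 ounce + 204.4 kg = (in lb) 455.3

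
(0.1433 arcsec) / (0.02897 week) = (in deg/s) 2.272e-09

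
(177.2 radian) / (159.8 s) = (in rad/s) 1.109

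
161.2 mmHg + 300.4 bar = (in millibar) 3.006e+05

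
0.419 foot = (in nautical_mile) 6.896e-05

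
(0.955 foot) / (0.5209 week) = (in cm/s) 9.24e-05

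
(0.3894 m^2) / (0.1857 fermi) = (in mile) 1.303e+12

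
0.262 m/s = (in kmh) 0.9432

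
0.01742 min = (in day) 1.21e-05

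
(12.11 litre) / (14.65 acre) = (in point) 0.000579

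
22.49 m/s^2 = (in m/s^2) 22.49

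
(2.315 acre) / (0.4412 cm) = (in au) 1.419e-05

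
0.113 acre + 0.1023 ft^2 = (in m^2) 457.3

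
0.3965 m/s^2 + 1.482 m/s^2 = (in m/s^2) 1.879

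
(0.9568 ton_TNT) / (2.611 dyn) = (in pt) 4.346e+17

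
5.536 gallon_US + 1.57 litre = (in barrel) 0.1417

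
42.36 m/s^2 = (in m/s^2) 42.36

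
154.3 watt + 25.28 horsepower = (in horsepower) 25.49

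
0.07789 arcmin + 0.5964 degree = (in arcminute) 35.86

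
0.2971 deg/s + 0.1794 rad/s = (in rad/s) 0.1846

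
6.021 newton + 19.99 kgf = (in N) 202.1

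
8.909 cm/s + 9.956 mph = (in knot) 8.825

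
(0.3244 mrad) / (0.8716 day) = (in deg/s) 2.468e-07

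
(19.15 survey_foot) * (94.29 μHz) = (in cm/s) 0.05504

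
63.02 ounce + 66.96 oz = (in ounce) 130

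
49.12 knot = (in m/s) 25.27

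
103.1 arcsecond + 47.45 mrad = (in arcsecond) 9890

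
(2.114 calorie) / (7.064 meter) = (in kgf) 0.1277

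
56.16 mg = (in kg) 5.616e-05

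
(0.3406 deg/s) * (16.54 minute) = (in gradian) 375.6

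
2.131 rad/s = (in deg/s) 122.1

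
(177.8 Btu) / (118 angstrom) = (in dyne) 1.59e+18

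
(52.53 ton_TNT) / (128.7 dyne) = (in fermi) 1.708e+29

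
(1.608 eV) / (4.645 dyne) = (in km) 5.546e-18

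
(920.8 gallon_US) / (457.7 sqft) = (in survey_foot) 0.2689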